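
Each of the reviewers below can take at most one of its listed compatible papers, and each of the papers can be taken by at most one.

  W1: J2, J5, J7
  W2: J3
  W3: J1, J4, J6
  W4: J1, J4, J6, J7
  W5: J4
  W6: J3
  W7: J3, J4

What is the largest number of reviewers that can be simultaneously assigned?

Unit-capacity flow: source→left, listed edges, right→sink; max matching = max flow.
Augmenting path W1→J2 (+1); matched 1.
Augmenting path W2→J3 (+1); matched 2.
Augmenting path W3→J1 (+1); matched 3.
Augmenting path W4→J4 (+1); matched 4.
Augmenting path W5→J4→W4→J6 (+1); matched 5.
No augmenting path remains; maximum matching = 5.
König certificate: {W1, W3, W4, J3, J4} is a vertex cover of size 5 (every listed pair touches it), so no matching can be larger.

5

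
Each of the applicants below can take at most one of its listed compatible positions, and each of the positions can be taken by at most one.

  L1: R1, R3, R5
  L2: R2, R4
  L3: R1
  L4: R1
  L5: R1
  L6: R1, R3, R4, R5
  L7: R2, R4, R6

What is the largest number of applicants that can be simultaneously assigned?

5

Unit-capacity flow: source→left, listed edges, right→sink; max matching = max flow.
Augmenting path L1→R1 (+1); matched 1.
Augmenting path L2→R2 (+1); matched 2.
Augmenting path L6→R3 (+1); matched 3.
Augmenting path L7→R4 (+1); matched 4.
Augmenting path L3→R1→L1→R5 (+1); matched 5.
No augmenting path remains; maximum matching = 5.
König certificate: {L1, L2, L6, L7, R1} is a vertex cover of size 5 (every listed pair touches it), so no matching can be larger.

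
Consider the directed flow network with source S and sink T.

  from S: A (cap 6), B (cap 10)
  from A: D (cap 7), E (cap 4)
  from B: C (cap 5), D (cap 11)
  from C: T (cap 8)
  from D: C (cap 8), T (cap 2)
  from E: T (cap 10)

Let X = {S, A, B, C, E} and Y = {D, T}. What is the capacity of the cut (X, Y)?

Edges leaving {S, A, B, C, E}: A→D (7), B→D (11), C→T (8), E→T (10).
Cut capacity = 7 + 11 + 8 + 10 = 36.

36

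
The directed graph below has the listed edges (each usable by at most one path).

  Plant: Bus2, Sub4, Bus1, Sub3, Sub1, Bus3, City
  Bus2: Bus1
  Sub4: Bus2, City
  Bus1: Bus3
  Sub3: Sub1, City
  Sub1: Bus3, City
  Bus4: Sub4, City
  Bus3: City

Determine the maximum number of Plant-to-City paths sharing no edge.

5

Assign every edge capacity 1; by Menger, the answer equals the max flow.
Path Plant→City (+1); total 1.
Path Plant→Sub4→City (+1); total 2.
Path Plant→Sub3→City (+1); total 3.
Path Plant→Sub1→City (+1); total 4.
Path Plant→Bus3→City (+1); total 5.
No residual Plant→City path; max flow = 5.
Certifying cut of size 5: {Bus3→City, Plant→City, Plant→Sub1, Plant→Sub3, Plant→Sub4}.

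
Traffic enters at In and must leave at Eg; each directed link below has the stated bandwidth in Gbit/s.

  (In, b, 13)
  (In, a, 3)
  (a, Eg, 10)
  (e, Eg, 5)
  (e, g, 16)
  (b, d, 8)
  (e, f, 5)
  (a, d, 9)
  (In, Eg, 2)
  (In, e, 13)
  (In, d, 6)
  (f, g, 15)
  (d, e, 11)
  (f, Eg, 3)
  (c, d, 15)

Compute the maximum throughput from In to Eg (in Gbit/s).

13

Augment In→Eg: bottleneck 2, flow now 2.
Augment In→a→Eg: bottleneck 3, flow now 5.
Augment In→e→Eg: bottleneck 5, flow now 10.
Augment In→e→f→Eg: bottleneck 3, flow now 13.
No augmenting path remains; maximum flow = 13.
In the residual graph, reachable from In: {In, b, d, e, f, g}.
Min-cut edges: In→a (3), In→Eg (2), e→Eg (5), f→Eg (3); capacity 3 + 2 + 5 + 3 = 13.
This cut is saturated, so no flow can exceed 13.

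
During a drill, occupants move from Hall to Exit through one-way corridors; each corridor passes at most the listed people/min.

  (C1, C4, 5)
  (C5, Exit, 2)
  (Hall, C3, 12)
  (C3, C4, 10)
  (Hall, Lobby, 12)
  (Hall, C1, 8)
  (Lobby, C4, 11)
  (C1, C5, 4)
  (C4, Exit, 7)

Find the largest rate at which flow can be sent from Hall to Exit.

Augment Hall→C1→C4→Exit: bottleneck 5, flow now 5.
Augment Hall→C1→C5→Exit: bottleneck 2, flow now 7.
Augment Hall→C3→C4→Exit: bottleneck 2, flow now 9.
No augmenting path remains; maximum flow = 9.
In the residual graph, reachable from Hall: {Hall, C1, C3, Lobby, C4, C5}.
Min-cut edges: C4→Exit (7), C5→Exit (2); capacity 7 + 2 = 9.
This cut is saturated, so no flow can exceed 9.

9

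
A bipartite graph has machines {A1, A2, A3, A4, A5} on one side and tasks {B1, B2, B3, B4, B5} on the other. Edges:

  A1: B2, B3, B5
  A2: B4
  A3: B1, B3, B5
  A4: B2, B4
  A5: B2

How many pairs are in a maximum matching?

Unit-capacity flow: source→left, listed edges, right→sink; max matching = max flow.
Augmenting path A1→B2 (+1); matched 1.
Augmenting path A2→B4 (+1); matched 2.
Augmenting path A3→B1 (+1); matched 3.
Augmenting path A4→B2→A1→B3 (+1); matched 4.
No augmenting path remains; maximum matching = 4.
König certificate: {A1, A3, B2, B4} is a vertex cover of size 4 (every listed pair touches it), so no matching can be larger.

4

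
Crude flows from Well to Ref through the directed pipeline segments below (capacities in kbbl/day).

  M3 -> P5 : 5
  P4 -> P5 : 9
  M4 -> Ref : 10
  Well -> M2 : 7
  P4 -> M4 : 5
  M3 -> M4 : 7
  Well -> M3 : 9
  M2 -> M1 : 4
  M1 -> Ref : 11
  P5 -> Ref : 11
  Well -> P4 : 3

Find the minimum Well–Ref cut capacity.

16

Augment Well→P4→P5→Ref: bottleneck 3, flow now 3.
Augment Well→M3→P5→Ref: bottleneck 5, flow now 8.
Augment Well→M3→M4→Ref: bottleneck 4, flow now 12.
Augment Well→M2→M1→Ref: bottleneck 4, flow now 16.
No augmenting path remains; maximum flow = 16.
By max-flow min-cut, the minimum cut capacity equals the max flow.
In the residual graph, reachable from Well: {Well, M2}.
Min-cut edges: Well→P4 (3), Well→M3 (9), M2→M1 (4); capacity 3 + 9 + 4 = 16.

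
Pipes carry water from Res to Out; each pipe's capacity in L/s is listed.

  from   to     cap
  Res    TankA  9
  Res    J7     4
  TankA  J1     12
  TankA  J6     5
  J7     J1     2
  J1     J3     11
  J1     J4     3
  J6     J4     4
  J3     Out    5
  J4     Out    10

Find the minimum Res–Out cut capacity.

11

Augment Res→TankA→J1→J3→Out: bottleneck 5, flow now 5.
Augment Res→TankA→J1→J4→Out: bottleneck 3, flow now 8.
Augment Res→TankA→J6→J4→Out: bottleneck 1, flow now 9.
Augment Res→J7→J1→TankA→J6→J4→Out: bottleneck 2, flow now 11. (uses reverse residual edge)
No augmenting path remains; maximum flow = 11.
By max-flow min-cut, the minimum cut capacity equals the max flow.
In the residual graph, reachable from Res: {Res, J7}.
Min-cut edges: Res→TankA (9), J7→J1 (2); capacity 9 + 2 = 11.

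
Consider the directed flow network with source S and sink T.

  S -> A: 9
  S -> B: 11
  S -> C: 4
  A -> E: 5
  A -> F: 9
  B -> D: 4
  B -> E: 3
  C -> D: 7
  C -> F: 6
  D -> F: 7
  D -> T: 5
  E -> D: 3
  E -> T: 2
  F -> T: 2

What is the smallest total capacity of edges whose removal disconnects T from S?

Augment S→A→E→T: bottleneck 2, flow now 2.
Augment S→A→F→T: bottleneck 2, flow now 4.
Augment S→B→D→T: bottleneck 4, flow now 8.
Augment S→C→D→T: bottleneck 1, flow now 9.
No augmenting path remains; maximum flow = 9.
By max-flow min-cut, the minimum cut capacity equals the max flow.
In the residual graph, reachable from S: {S, A, B, C, D, E, F}.
Min-cut edges: D→T (5), E→T (2), F→T (2); capacity 5 + 2 + 2 = 9.

9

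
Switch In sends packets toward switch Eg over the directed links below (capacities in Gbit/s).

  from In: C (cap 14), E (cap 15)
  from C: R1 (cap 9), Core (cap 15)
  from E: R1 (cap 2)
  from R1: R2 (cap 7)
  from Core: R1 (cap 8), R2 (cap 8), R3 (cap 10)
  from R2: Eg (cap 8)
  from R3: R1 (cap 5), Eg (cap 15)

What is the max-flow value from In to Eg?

Augment In→C→R1→R2→Eg: bottleneck 7, flow now 7.
Augment In→C→Core→R2→Eg: bottleneck 1, flow now 8.
Augment In→C→Core→R3→Eg: bottleneck 6, flow now 14.
Augment In→E→R1→C→Core→R3→Eg: bottleneck 2, flow now 16. (uses reverse residual edge)
No augmenting path remains; maximum flow = 16.
In the residual graph, reachable from In: {In, E}.
Min-cut edges: In→C (14), E→R1 (2); capacity 14 + 2 = 16.
This cut is saturated, so no flow can exceed 16.

16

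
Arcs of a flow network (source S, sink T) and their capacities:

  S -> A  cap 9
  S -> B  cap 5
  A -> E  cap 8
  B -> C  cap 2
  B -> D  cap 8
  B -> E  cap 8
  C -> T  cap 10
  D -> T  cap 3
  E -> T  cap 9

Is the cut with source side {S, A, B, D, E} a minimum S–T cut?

Given cut capacity: 2 + 3 + 9 = 14.
Augment S→A→E→T: bottleneck 8, flow now 8.
Augment S→B→C→T: bottleneck 2, flow now 10.
Augment S→B→D→T: bottleneck 3, flow now 13.
No augmenting path remains; maximum flow = 13.
In the residual graph, reachable from S: {S, A}.
Min-cut edges: S→B (5), A→E (8); capacity 5 + 8 = 13.
Cut capacity 14 exceeds the max flow 13, so it is not minimum.

No — its capacity is 14, but the minimum cut has capacity 13.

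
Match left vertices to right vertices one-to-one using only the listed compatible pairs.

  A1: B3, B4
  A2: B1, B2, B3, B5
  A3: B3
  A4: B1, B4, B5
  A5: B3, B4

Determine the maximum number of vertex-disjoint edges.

4

Unit-capacity flow: source→left, listed edges, right→sink; max matching = max flow.
Augmenting path A1→B3 (+1); matched 1.
Augmenting path A2→B1 (+1); matched 2.
Augmenting path A4→B4 (+1); matched 3.
Augmenting path A5→B4→A4→B5 (+1); matched 4.
No augmenting path remains; maximum matching = 4.
König certificate: {A2, A4, B3, B4} is a vertex cover of size 4 (every listed pair touches it), so no matching can be larger.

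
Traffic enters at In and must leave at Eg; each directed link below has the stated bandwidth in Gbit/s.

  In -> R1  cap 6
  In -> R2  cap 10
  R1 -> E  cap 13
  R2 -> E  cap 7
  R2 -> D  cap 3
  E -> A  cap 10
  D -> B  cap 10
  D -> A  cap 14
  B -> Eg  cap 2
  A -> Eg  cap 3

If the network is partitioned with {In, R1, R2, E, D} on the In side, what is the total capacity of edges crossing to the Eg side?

34

Edges leaving {In, R1, R2, E, D}: E→A (10), D→B (10), D→A (14).
Cut capacity = 10 + 10 + 14 = 34.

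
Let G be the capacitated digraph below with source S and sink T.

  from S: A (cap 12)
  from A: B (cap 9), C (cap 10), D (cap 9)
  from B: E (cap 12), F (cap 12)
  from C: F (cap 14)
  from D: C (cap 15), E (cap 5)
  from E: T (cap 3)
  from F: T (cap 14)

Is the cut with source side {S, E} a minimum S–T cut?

Given cut capacity: 12 + 3 = 15.
Augment S→A→B→E→T: bottleneck 3, flow now 3.
Augment S→A→B→F→T: bottleneck 6, flow now 9.
Augment S→A→C→F→T: bottleneck 3, flow now 12.
No augmenting path remains; maximum flow = 12.
In the residual graph, reachable from S: {S}.
Min-cut edges: S→A (12); capacity 12 = 12.
Cut capacity 15 exceeds the max flow 12, so it is not minimum.

No — its capacity is 15, but the minimum cut has capacity 12.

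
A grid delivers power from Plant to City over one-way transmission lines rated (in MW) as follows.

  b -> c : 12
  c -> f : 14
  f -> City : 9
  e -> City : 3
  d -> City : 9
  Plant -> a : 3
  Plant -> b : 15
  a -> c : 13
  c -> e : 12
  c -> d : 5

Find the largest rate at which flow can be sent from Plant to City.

Augment Plant→a→c→d→City: bottleneck 3, flow now 3.
Augment Plant→b→c→d→City: bottleneck 2, flow now 5.
Augment Plant→b→c→e→City: bottleneck 3, flow now 8.
Augment Plant→b→c→f→City: bottleneck 7, flow now 15.
No augmenting path remains; maximum flow = 15.
In the residual graph, reachable from Plant: {Plant, b}.
Min-cut edges: Plant→a (3), b→c (12); capacity 3 + 12 = 15.
This cut is saturated, so no flow can exceed 15.

15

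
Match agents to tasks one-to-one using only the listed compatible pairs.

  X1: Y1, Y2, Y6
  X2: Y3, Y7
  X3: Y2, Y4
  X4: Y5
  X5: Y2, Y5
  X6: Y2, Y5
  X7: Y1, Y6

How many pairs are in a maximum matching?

6

Unit-capacity flow: source→left, listed edges, right→sink; max matching = max flow.
Augmenting path X1→Y1 (+1); matched 1.
Augmenting path X2→Y3 (+1); matched 2.
Augmenting path X3→Y2 (+1); matched 3.
Augmenting path X4→Y5 (+1); matched 4.
Augmenting path X7→Y6 (+1); matched 5.
Augmenting path X5→Y2→X3→Y4 (+1); matched 6.
No augmenting path remains; maximum matching = 6.
König certificate: {X1, X2, X3, X7, Y2, Y5} is a vertex cover of size 6 (every listed pair touches it), so no matching can be larger.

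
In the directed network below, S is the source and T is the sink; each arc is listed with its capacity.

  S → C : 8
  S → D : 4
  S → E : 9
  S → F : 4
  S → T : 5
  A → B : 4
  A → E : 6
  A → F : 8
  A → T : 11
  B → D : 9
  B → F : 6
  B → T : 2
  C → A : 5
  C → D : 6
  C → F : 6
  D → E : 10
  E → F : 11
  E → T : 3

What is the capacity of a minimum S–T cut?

13

Augment S→T: bottleneck 5, flow now 5.
Augment S→E→T: bottleneck 3, flow now 8.
Augment S→C→A→T: bottleneck 5, flow now 13.
No augmenting path remains; maximum flow = 13.
By max-flow min-cut, the minimum cut capacity equals the max flow.
In the residual graph, reachable from S: {S, C, D, E, F}.
Min-cut edges: S→T (5), C→A (5), E→T (3); capacity 5 + 5 + 3 = 13.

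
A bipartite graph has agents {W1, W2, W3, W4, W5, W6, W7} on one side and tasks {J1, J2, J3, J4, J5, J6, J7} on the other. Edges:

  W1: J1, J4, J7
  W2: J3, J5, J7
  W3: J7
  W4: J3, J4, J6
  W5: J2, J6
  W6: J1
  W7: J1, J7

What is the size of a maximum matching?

6

Unit-capacity flow: source→left, listed edges, right→sink; max matching = max flow.
Augmenting path W1→J1 (+1); matched 1.
Augmenting path W2→J3 (+1); matched 2.
Augmenting path W3→J7 (+1); matched 3.
Augmenting path W4→J4 (+1); matched 4.
Augmenting path W5→J2 (+1); matched 5.
Augmenting path W6→J1→W1→J4→W4→J6 (+1); matched 6.
No augmenting path remains; maximum matching = 6.
König certificate: {W1, W2, W4, W5, J1, J7} is a vertex cover of size 6 (every listed pair touches it), so no matching can be larger.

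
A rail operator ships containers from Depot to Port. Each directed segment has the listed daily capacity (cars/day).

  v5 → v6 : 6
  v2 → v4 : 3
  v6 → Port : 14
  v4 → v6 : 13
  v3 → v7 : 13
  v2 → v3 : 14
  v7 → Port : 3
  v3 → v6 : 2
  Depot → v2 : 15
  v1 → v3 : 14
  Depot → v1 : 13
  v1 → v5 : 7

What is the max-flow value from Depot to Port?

14

Augment Depot→v1→v3→v6→Port: bottleneck 2, flow now 2.
Augment Depot→v1→v3→v7→Port: bottleneck 3, flow now 5.
Augment Depot→v1→v5→v6→Port: bottleneck 6, flow now 11.
Augment Depot→v2→v4→v6→Port: bottleneck 3, flow now 14.
No augmenting path remains; maximum flow = 14.
In the residual graph, reachable from Depot: {Depot, v1, v2, v3, v5, v7}.
Min-cut edges: v2→v4 (3), v3→v6 (2), v5→v6 (6), v7→Port (3); capacity 3 + 2 + 6 + 3 = 14.
This cut is saturated, so no flow can exceed 14.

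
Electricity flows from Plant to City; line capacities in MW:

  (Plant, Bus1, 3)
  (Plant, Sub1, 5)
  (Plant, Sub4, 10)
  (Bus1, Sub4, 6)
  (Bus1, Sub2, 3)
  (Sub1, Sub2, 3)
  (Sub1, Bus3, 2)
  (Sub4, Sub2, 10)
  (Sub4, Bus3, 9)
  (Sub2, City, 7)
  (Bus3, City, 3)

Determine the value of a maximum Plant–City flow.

Augment Plant→Bus1→Sub2→City: bottleneck 3, flow now 3.
Augment Plant→Sub1→Sub2→City: bottleneck 3, flow now 6.
Augment Plant→Sub1→Bus3→City: bottleneck 2, flow now 8.
Augment Plant→Sub4→Sub2→City: bottleneck 1, flow now 9.
Augment Plant→Sub4→Bus3→City: bottleneck 1, flow now 10.
No augmenting path remains; maximum flow = 10.
In the residual graph, reachable from Plant: {Plant, Bus1, Sub1, Sub4, Sub2, Bus3}.
Min-cut edges: Sub2→City (7), Bus3→City (3); capacity 7 + 3 = 10.
This cut is saturated, so no flow can exceed 10.

10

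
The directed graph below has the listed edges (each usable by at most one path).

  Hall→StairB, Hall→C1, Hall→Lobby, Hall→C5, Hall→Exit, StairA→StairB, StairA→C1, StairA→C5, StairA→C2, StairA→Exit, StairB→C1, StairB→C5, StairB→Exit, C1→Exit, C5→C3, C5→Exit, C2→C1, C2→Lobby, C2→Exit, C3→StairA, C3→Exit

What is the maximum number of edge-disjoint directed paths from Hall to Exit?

4

Assign every edge capacity 1; by Menger, the answer equals the max flow.
Path Hall→Exit (+1); total 1.
Path Hall→StairB→Exit (+1); total 2.
Path Hall→C1→Exit (+1); total 3.
Path Hall→C5→Exit (+1); total 4.
No residual Hall→Exit path; max flow = 4.
Certifying cut of size 4: {Hall→C1, Hall→C5, Hall→Exit, Hall→StairB}.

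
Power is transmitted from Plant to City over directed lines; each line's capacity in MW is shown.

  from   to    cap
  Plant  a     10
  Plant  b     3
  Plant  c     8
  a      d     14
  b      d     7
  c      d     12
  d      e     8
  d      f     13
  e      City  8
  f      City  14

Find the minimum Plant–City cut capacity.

21

Augment Plant→a→d→e→City: bottleneck 8, flow now 8.
Augment Plant→a→d→f→City: bottleneck 2, flow now 10.
Augment Plant→b→d→f→City: bottleneck 3, flow now 13.
Augment Plant→c→d→f→City: bottleneck 8, flow now 21.
No augmenting path remains; maximum flow = 21.
By max-flow min-cut, the minimum cut capacity equals the max flow.
In the residual graph, reachable from Plant: {Plant}.
Min-cut edges: Plant→a (10), Plant→b (3), Plant→c (8); capacity 10 + 3 + 8 = 21.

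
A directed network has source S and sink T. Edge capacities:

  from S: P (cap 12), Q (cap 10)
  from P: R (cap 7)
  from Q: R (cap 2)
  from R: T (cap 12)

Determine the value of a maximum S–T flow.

Augment S→P→R→T: bottleneck 7, flow now 7.
Augment S→Q→R→T: bottleneck 2, flow now 9.
No augmenting path remains; maximum flow = 9.
In the residual graph, reachable from S: {S, P, Q}.
Min-cut edges: P→R (7), Q→R (2); capacity 7 + 2 = 9.
This cut is saturated, so no flow can exceed 9.

9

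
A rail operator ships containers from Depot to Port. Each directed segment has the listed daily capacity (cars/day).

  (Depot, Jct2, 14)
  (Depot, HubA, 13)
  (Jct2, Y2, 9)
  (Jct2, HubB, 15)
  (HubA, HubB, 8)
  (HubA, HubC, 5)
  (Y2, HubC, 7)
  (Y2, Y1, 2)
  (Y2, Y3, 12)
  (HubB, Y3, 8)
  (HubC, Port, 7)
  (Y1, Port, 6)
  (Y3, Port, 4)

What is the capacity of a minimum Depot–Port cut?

Augment Depot→HubA→HubC→Port: bottleneck 5, flow now 5.
Augment Depot→Jct2→Y2→HubC→Port: bottleneck 2, flow now 7.
Augment Depot→Jct2→Y2→Y1→Port: bottleneck 2, flow now 9.
Augment Depot→Jct2→Y2→Y3→Port: bottleneck 4, flow now 13.
No augmenting path remains; maximum flow = 13.
By max-flow min-cut, the minimum cut capacity equals the max flow.
In the residual graph, reachable from Depot: {Depot, Jct2, HubA, Y2, HubB, HubC, Y3}.
Min-cut edges: Y2→Y1 (2), HubC→Port (7), Y3→Port (4); capacity 2 + 7 + 4 = 13.

13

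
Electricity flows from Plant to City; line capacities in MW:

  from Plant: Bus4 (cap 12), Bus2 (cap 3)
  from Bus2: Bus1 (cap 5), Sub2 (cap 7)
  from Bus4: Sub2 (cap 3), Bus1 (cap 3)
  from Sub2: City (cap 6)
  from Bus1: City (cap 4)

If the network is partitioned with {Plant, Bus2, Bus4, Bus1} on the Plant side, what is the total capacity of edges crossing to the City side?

14

Edges leaving {Plant, Bus2, Bus4, Bus1}: Bus2→Sub2 (7), Bus4→Sub2 (3), Bus1→City (4).
Cut capacity = 7 + 3 + 4 = 14.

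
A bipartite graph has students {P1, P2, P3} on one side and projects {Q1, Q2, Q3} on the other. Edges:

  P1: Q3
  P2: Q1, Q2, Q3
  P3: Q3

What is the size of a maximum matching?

Unit-capacity flow: source→left, listed edges, right→sink; max matching = max flow.
Augmenting path P1→Q3 (+1); matched 1.
Augmenting path P2→Q1 (+1); matched 2.
No augmenting path remains; maximum matching = 2.
König certificate: {P2, Q3} is a vertex cover of size 2 (every listed pair touches it), so no matching can be larger.

2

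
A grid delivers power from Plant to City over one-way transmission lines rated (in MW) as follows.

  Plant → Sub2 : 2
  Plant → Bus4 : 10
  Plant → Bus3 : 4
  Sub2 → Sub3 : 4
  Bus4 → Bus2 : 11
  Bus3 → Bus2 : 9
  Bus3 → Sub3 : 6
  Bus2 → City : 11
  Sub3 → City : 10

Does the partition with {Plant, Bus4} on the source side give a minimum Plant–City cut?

Given cut capacity: 2 + 4 + 11 = 17.
Augment Plant→Sub2→Sub3→City: bottleneck 2, flow now 2.
Augment Plant→Bus4→Bus2→City: bottleneck 10, flow now 12.
Augment Plant→Bus3→Bus2→City: bottleneck 1, flow now 13.
Augment Plant→Bus3→Sub3→City: bottleneck 3, flow now 16.
No augmenting path remains; maximum flow = 16.
In the residual graph, reachable from Plant: {Plant}.
Min-cut edges: Plant→Sub2 (2), Plant→Bus4 (10), Plant→Bus3 (4); capacity 2 + 10 + 4 = 16.
Cut capacity 17 exceeds the max flow 16, so it is not minimum.

No — its capacity is 17, but the minimum cut has capacity 16.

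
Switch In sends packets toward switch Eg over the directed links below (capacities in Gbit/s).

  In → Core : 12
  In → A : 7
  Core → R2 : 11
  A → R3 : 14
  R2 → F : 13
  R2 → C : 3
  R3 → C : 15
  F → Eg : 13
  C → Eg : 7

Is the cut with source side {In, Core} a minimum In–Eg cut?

Given cut capacity: 7 + 11 = 18.
Augment In→Core→R2→F→Eg: bottleneck 11, flow now 11.
Augment In→A→R3→C→Eg: bottleneck 7, flow now 18.
No augmenting path remains; maximum flow = 18.
Cut capacity 18 equals the max flow, so it is a minimum cut.

Yes — it is a minimum cut (capacity 18).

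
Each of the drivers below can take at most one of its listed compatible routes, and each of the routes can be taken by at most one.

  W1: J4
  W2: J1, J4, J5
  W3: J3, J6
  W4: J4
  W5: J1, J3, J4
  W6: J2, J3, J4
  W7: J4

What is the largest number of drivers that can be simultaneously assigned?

5

Unit-capacity flow: source→left, listed edges, right→sink; max matching = max flow.
Augmenting path W1→J4 (+1); matched 1.
Augmenting path W2→J1 (+1); matched 2.
Augmenting path W3→J3 (+1); matched 3.
Augmenting path W6→J2 (+1); matched 4.
Augmenting path W5→J1→W2→J5 (+1); matched 5.
No augmenting path remains; maximum matching = 5.
König certificate: {W2, W3, W5, W6, J4} is a vertex cover of size 5 (every listed pair touches it), so no matching can be larger.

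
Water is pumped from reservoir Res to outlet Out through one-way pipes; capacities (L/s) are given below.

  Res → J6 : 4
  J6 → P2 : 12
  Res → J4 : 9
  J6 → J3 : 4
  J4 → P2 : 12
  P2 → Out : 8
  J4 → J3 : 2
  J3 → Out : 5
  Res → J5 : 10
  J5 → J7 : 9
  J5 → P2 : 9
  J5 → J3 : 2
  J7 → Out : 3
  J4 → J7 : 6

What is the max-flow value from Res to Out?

Augment Res→J5→P2→Out: bottleneck 8, flow now 8.
Augment Res→J5→J3→Out: bottleneck 2, flow now 10.
Augment Res→J6→J3→Out: bottleneck 3, flow now 13.
Augment Res→J4→J7→Out: bottleneck 3, flow now 16.
No augmenting path remains; maximum flow = 16.
In the residual graph, reachable from Res: {Res, J5, J6, J4, P2, J3, J7}.
Min-cut edges: P2→Out (8), J3→Out (5), J7→Out (3); capacity 8 + 5 + 3 = 16.
This cut is saturated, so no flow can exceed 16.

16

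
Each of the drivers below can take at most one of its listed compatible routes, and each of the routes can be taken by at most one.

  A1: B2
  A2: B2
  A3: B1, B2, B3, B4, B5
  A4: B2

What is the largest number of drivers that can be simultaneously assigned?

Unit-capacity flow: source→left, listed edges, right→sink; max matching = max flow.
Augmenting path A1→B2 (+1); matched 1.
Augmenting path A3→B1 (+1); matched 2.
No augmenting path remains; maximum matching = 2.
König certificate: {A3, B2} is a vertex cover of size 2 (every listed pair touches it), so no matching can be larger.

2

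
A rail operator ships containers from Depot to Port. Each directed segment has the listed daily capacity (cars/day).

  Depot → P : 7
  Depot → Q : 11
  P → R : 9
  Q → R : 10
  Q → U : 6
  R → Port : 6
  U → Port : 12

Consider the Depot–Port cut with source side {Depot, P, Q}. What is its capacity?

25

Edges leaving {Depot, P, Q}: P→R (9), Q→R (10), Q→U (6).
Cut capacity = 9 + 10 + 6 = 25.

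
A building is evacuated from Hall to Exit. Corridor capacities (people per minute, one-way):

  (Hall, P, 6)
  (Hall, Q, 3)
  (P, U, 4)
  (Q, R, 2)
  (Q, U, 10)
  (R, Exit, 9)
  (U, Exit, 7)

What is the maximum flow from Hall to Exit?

7

Augment Hall→P→U→Exit: bottleneck 4, flow now 4.
Augment Hall→Q→R→Exit: bottleneck 2, flow now 6.
Augment Hall→Q→U→Exit: bottleneck 1, flow now 7.
No augmenting path remains; maximum flow = 7.
In the residual graph, reachable from Hall: {Hall, P}.
Min-cut edges: Hall→Q (3), P→U (4); capacity 3 + 4 = 7.
This cut is saturated, so no flow can exceed 7.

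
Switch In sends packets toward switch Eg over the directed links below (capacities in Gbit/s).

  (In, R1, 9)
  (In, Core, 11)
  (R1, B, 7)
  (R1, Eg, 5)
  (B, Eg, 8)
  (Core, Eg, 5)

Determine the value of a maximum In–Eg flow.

Augment In→R1→Eg: bottleneck 5, flow now 5.
Augment In→Core→Eg: bottleneck 5, flow now 10.
Augment In→R1→B→Eg: bottleneck 4, flow now 14.
No augmenting path remains; maximum flow = 14.
In the residual graph, reachable from In: {In, Core}.
Min-cut edges: In→R1 (9), Core→Eg (5); capacity 9 + 5 = 14.
This cut is saturated, so no flow can exceed 14.

14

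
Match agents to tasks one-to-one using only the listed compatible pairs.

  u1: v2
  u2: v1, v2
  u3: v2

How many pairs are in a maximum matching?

Unit-capacity flow: source→left, listed edges, right→sink; max matching = max flow.
Augmenting path u1→v2 (+1); matched 1.
Augmenting path u2→v1 (+1); matched 2.
No augmenting path remains; maximum matching = 2.
König certificate: {u2, v2} is a vertex cover of size 2 (every listed pair touches it), so no matching can be larger.

2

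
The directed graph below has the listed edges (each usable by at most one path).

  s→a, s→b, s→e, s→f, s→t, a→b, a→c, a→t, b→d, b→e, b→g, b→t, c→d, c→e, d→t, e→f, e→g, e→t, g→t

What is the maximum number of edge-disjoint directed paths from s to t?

Assign every edge capacity 1; by Menger, the answer equals the max flow.
Path s→t (+1); total 1.
Path s→a→t (+1); total 2.
Path s→b→t (+1); total 3.
Path s→e→t (+1); total 4.
No residual s→t path; max flow = 4.
Certifying cut of size 4: {s→a, s→b, s→e, s→t}.

4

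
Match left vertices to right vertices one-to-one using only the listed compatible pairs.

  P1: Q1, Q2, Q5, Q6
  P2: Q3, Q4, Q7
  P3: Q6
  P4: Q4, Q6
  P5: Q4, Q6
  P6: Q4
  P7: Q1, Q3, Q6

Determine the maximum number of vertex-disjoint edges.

Unit-capacity flow: source→left, listed edges, right→sink; max matching = max flow.
Augmenting path P1→Q1 (+1); matched 1.
Augmenting path P2→Q3 (+1); matched 2.
Augmenting path P3→Q6 (+1); matched 3.
Augmenting path P4→Q4 (+1); matched 4.
Augmenting path P7→Q1→P1→Q2 (+1); matched 5.
No augmenting path remains; maximum matching = 5.
König certificate: {P1, P2, P7, Q4, Q6} is a vertex cover of size 5 (every listed pair touches it), so no matching can be larger.

5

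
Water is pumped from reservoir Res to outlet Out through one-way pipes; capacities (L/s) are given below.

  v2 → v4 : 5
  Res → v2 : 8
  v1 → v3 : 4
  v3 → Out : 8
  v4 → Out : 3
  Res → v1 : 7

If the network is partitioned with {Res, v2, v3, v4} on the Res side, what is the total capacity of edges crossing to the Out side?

18

Edges leaving {Res, v2, v3, v4}: Res→v1 (7), v3→Out (8), v4→Out (3).
Cut capacity = 7 + 8 + 3 = 18.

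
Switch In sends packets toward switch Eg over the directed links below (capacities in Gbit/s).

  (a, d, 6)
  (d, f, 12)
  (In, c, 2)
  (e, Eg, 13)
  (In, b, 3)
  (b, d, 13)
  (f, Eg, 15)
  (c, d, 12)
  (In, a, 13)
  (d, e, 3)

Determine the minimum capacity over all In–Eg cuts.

11

Augment In→a→d→e→Eg: bottleneck 3, flow now 3.
Augment In→a→d→f→Eg: bottleneck 3, flow now 6.
Augment In→b→d→f→Eg: bottleneck 3, flow now 9.
Augment In→c→d→f→Eg: bottleneck 2, flow now 11.
No augmenting path remains; maximum flow = 11.
By max-flow min-cut, the minimum cut capacity equals the max flow.
In the residual graph, reachable from In: {In, a}.
Min-cut edges: In→b (3), In→c (2), a→d (6); capacity 3 + 2 + 6 = 11.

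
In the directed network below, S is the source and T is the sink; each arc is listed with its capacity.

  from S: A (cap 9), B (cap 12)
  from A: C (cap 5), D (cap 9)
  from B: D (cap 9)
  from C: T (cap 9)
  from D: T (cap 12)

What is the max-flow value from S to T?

17

Augment S→A→C→T: bottleneck 5, flow now 5.
Augment S→A→D→T: bottleneck 4, flow now 9.
Augment S→B→D→T: bottleneck 8, flow now 17.
No augmenting path remains; maximum flow = 17.
In the residual graph, reachable from S: {S, A, B, D}.
Min-cut edges: A→C (5), D→T (12); capacity 5 + 12 = 17.
This cut is saturated, so no flow can exceed 17.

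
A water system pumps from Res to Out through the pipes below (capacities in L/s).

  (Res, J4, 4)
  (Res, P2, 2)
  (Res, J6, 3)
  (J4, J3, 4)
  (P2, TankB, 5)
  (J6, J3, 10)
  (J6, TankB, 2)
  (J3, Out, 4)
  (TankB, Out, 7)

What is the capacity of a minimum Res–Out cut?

Augment Res→J4→J3→Out: bottleneck 4, flow now 4.
Augment Res→P2→TankB→Out: bottleneck 2, flow now 6.
Augment Res→J6→TankB→Out: bottleneck 2, flow now 8.
No augmenting path remains; maximum flow = 8.
By max-flow min-cut, the minimum cut capacity equals the max flow.
In the residual graph, reachable from Res: {Res, J4, J6, J3}.
Min-cut edges: Res→P2 (2), J6→TankB (2), J3→Out (4); capacity 2 + 2 + 4 = 8.

8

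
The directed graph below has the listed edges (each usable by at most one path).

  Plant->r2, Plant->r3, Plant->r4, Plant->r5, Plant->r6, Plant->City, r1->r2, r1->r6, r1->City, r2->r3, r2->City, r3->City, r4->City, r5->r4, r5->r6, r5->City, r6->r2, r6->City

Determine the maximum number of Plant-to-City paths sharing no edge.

6

Assign every edge capacity 1; by Menger, the answer equals the max flow.
Path Plant→City (+1); total 1.
Path Plant→r2→City (+1); total 2.
Path Plant→r3→City (+1); total 3.
Path Plant→r4→City (+1); total 4.
Path Plant→r5→City (+1); total 5.
Path Plant→r6→City (+1); total 6.
No residual Plant→City path; max flow = 6.
Certifying cut of size 6: {Plant→City, Plant→r2, Plant→r3, Plant→r4, Plant→r5, Plant→r6}.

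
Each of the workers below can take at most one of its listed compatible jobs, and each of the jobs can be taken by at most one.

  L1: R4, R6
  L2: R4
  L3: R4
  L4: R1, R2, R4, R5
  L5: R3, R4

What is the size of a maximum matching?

4

Unit-capacity flow: source→left, listed edges, right→sink; max matching = max flow.
Augmenting path L1→R4 (+1); matched 1.
Augmenting path L4→R1 (+1); matched 2.
Augmenting path L5→R3 (+1); matched 3.
Augmenting path L2→R4→L1→R6 (+1); matched 4.
No augmenting path remains; maximum matching = 4.
König certificate: {L1, L4, L5, R4} is a vertex cover of size 4 (every listed pair touches it), so no matching can be larger.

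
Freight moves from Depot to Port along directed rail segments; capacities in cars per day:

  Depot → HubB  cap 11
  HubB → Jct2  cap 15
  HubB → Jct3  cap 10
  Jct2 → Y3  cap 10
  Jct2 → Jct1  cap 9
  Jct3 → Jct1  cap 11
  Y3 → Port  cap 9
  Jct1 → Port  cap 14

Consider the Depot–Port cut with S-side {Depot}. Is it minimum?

Yes — it is a minimum cut (capacity 11).

Given cut capacity: 11 = 11.
Augment Depot→HubB→Jct2→Y3→Port: bottleneck 9, flow now 9.
Augment Depot→HubB→Jct2→Jct1→Port: bottleneck 2, flow now 11.
No augmenting path remains; maximum flow = 11.
Cut capacity 11 equals the max flow, so it is a minimum cut.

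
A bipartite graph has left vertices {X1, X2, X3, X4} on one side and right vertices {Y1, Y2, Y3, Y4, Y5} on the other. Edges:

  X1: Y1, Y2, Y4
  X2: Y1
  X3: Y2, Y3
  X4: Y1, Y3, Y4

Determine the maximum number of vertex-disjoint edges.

Unit-capacity flow: source→left, listed edges, right→sink; max matching = max flow.
Augmenting path X1→Y1 (+1); matched 1.
Augmenting path X3→Y2 (+1); matched 2.
Augmenting path X4→Y3 (+1); matched 3.
Augmenting path X2→Y1→X1→Y4 (+1); matched 4.
No augmenting path remains; maximum matching = 4.
König certificate: {X1, X2, X3, X4} is a vertex cover of size 4 (every listed pair touches it), so no matching can be larger.

4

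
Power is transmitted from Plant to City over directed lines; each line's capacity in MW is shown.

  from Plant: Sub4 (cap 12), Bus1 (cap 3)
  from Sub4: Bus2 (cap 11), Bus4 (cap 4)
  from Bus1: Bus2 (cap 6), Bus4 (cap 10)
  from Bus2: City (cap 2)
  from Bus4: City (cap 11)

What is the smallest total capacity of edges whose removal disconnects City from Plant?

9

Augment Plant→Sub4→Bus2→City: bottleneck 2, flow now 2.
Augment Plant→Sub4→Bus4→City: bottleneck 4, flow now 6.
Augment Plant→Bus1→Bus4→City: bottleneck 3, flow now 9.
No augmenting path remains; maximum flow = 9.
By max-flow min-cut, the minimum cut capacity equals the max flow.
In the residual graph, reachable from Plant: {Plant, Sub4, Bus2}.
Min-cut edges: Plant→Bus1 (3), Sub4→Bus4 (4), Bus2→City (2); capacity 3 + 4 + 2 = 9.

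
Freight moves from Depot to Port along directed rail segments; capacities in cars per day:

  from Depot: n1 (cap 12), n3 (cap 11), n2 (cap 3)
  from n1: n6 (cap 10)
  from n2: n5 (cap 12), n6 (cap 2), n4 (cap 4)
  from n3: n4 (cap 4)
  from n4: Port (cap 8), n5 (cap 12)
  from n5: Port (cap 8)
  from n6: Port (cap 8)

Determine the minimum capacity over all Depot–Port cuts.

15

Augment Depot→n1→n6→Port: bottleneck 8, flow now 8.
Augment Depot→n2→n4→Port: bottleneck 3, flow now 11.
Augment Depot→n3→n4→Port: bottleneck 4, flow now 15.
No augmenting path remains; maximum flow = 15.
By max-flow min-cut, the minimum cut capacity equals the max flow.
In the residual graph, reachable from Depot: {Depot, n1, n3, n6}.
Min-cut edges: Depot→n2 (3), n3→n4 (4), n6→Port (8); capacity 3 + 4 + 8 = 15.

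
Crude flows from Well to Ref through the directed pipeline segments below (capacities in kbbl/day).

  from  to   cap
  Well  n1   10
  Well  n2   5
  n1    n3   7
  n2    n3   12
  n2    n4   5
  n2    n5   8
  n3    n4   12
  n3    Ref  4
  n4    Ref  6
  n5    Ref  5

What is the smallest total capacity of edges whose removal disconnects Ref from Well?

12

Augment Well→n1→n3→Ref: bottleneck 4, flow now 4.
Augment Well→n2→n4→Ref: bottleneck 5, flow now 9.
Augment Well→n1→n3→n4→Ref: bottleneck 1, flow now 10.
Augment Well→n1→n3→n4→n2→n5→Ref: bottleneck 2, flow now 12. (uses reverse residual edge)
No augmenting path remains; maximum flow = 12.
By max-flow min-cut, the minimum cut capacity equals the max flow.
In the residual graph, reachable from Well: {Well, n1}.
Min-cut edges: Well→n2 (5), n1→n3 (7); capacity 5 + 7 = 12.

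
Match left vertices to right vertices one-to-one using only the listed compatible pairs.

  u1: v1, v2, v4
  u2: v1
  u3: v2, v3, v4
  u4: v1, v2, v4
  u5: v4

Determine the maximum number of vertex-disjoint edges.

4

Unit-capacity flow: source→left, listed edges, right→sink; max matching = max flow.
Augmenting path u1→v1 (+1); matched 1.
Augmenting path u3→v2 (+1); matched 2.
Augmenting path u4→v4 (+1); matched 3.
Augmenting path u2→v1→u1→v2→u3→v3 (+1); matched 4.
No augmenting path remains; maximum matching = 4.
König certificate: {u3, v1, v2, v4} is a vertex cover of size 4 (every listed pair touches it), so no matching can be larger.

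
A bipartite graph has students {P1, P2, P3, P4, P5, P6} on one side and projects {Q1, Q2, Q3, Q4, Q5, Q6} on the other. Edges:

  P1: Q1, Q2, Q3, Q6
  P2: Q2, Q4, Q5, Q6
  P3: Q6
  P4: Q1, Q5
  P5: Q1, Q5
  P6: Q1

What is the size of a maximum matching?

5

Unit-capacity flow: source→left, listed edges, right→sink; max matching = max flow.
Augmenting path P1→Q1 (+1); matched 1.
Augmenting path P2→Q2 (+1); matched 2.
Augmenting path P3→Q6 (+1); matched 3.
Augmenting path P4→Q5 (+1); matched 4.
Augmenting path P5→Q1→P1→Q3 (+1); matched 5.
No augmenting path remains; maximum matching = 5.
König certificate: {P1, P2, P3, Q1, Q5} is a vertex cover of size 5 (every listed pair touches it), so no matching can be larger.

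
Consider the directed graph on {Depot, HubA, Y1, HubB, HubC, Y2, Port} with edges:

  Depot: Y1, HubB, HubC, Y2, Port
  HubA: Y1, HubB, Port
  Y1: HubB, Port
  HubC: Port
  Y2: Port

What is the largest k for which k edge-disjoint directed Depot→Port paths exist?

Assign every edge capacity 1; by Menger, the answer equals the max flow.
Path Depot→Port (+1); total 1.
Path Depot→Y1→Port (+1); total 2.
Path Depot→HubC→Port (+1); total 3.
Path Depot→Y2→Port (+1); total 4.
No residual Depot→Port path; max flow = 4.
Certifying cut of size 4: {Depot→HubC, Depot→Port, Depot→Y1, Depot→Y2}.

4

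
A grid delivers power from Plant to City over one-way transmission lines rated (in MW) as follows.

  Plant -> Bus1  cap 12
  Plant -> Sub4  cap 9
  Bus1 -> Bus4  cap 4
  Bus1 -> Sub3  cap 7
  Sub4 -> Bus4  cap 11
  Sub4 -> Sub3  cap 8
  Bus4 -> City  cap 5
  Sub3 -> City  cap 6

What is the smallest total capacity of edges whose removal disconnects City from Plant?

Augment Plant→Bus1→Bus4→City: bottleneck 4, flow now 4.
Augment Plant→Bus1→Sub3→City: bottleneck 6, flow now 10.
Augment Plant→Sub4→Bus4→City: bottleneck 1, flow now 11.
No augmenting path remains; maximum flow = 11.
By max-flow min-cut, the minimum cut capacity equals the max flow.
In the residual graph, reachable from Plant: {Plant, Bus1, Sub4, Bus4, Sub3}.
Min-cut edges: Bus4→City (5), Sub3→City (6); capacity 5 + 6 = 11.

11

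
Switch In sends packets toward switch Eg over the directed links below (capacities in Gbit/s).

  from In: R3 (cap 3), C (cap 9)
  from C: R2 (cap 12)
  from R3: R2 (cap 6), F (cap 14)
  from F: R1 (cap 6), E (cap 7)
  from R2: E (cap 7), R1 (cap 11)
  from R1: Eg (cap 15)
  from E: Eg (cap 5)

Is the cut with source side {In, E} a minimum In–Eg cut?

Given cut capacity: 9 + 3 + 5 = 17.
Augment In→C→R2→R1→Eg: bottleneck 9, flow now 9.
Augment In→R3→F→R1→Eg: bottleneck 3, flow now 12.
No augmenting path remains; maximum flow = 12.
In the residual graph, reachable from In: {In}.
Min-cut edges: In→C (9), In→R3 (3); capacity 9 + 3 = 12.
Cut capacity 17 exceeds the max flow 12, so it is not minimum.

No — its capacity is 17, but the minimum cut has capacity 12.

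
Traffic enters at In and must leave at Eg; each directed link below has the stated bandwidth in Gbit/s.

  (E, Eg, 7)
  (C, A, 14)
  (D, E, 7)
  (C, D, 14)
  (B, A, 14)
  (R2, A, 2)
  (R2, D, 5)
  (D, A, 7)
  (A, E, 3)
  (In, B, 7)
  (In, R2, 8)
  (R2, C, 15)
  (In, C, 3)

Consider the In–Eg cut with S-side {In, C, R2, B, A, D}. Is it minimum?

No — its capacity is 10, but the minimum cut has capacity 7.

Given cut capacity: 3 + 7 = 10.
Augment In→C→A→E→Eg: bottleneck 3, flow now 3.
Augment In→R2→D→E→Eg: bottleneck 4, flow now 7.
No augmenting path remains; maximum flow = 7.
In the residual graph, reachable from In: {In, C, R2, B, A, D, E}.
Min-cut edges: E→Eg (7); capacity 7 = 7.
Cut capacity 10 exceeds the max flow 7, so it is not minimum.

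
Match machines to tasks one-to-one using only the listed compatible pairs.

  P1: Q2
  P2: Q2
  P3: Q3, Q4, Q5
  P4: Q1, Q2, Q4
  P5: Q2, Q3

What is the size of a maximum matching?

4

Unit-capacity flow: source→left, listed edges, right→sink; max matching = max flow.
Augmenting path P1→Q2 (+1); matched 1.
Augmenting path P3→Q3 (+1); matched 2.
Augmenting path P4→Q1 (+1); matched 3.
Augmenting path P5→Q3→P3→Q4 (+1); matched 4.
No augmenting path remains; maximum matching = 4.
König certificate: {P3, P4, P5, Q2} is a vertex cover of size 4 (every listed pair touches it), so no matching can be larger.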